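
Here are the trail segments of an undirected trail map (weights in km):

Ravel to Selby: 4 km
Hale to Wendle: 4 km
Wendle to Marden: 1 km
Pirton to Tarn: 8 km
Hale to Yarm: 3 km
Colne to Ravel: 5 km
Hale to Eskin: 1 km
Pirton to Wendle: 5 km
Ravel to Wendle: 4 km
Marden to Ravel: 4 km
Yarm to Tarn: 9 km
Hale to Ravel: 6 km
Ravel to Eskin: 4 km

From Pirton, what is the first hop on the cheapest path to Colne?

Compare a few routes:
Pirton–Wendle–Ravel–Colne: 5+4+5 = 14
Pirton–Wendle–Marden–Ravel–Colne: 5+1+4+5 = 15
The minimum is 14 km via Pirton–Wendle–Ravel–Colne.
So from Pirton the first move is to Wendle.

Wendle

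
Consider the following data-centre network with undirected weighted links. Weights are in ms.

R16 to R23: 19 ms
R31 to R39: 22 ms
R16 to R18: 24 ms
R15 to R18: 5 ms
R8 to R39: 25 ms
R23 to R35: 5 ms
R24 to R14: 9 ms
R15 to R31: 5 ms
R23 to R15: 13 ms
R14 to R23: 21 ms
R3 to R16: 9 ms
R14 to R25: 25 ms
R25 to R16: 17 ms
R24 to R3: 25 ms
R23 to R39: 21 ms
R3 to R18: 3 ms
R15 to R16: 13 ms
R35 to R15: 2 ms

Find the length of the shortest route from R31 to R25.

Running Dijkstra from R31:
R31: 0
R15: 5  (via R31)
R35: 7  (via R15)
R18: 10  (via R15)
R23: 12  (via R35)
R3: 13  (via R18)
R16: 18  (via R15)
R39: 22  (via R31)
R14: 33  (via R23)
R25: 35  (via R16)
Shortest route: R31 → R15 → R16 → R25 = 35 ms.

35 ms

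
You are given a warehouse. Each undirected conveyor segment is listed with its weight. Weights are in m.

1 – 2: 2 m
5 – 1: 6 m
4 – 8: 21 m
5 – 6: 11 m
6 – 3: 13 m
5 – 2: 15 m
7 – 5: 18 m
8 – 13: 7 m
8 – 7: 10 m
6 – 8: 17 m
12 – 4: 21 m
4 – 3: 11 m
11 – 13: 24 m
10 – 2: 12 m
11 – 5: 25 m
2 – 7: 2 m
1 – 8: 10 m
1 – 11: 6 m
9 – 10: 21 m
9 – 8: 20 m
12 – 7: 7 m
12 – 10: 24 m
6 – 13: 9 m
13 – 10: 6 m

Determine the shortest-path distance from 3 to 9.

Running Dijkstra from 3:
3: 0
4: 11  (via 3)
6: 13  (via 3)
13: 22  (via 6)
5: 24  (via 6)
10: 28  (via 13)
8: 29  (via 13)
1: 30  (via 5)
2: 32  (via 1)
12: 32  (via 4)
7: 34  (via 2)
11: 36  (via 1)
9: 49  (via 10)
Shortest route: 3 → 6 → 13 → 10 → 9 = 49 m.

49 m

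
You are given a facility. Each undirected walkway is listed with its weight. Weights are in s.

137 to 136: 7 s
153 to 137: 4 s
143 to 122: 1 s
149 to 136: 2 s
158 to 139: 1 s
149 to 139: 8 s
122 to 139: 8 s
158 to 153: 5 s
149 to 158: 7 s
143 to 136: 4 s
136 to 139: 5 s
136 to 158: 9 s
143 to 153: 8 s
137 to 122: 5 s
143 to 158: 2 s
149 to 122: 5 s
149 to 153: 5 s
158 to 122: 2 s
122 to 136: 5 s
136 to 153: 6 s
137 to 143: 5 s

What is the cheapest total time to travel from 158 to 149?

Running Dijkstra from 158:
158: 0
139: 1  (via 158)
122: 2  (via 158)
143: 2  (via 158)
153: 5  (via 158)
136: 6  (via 139)
149: 7  (via 158)
Shortest route: 158 → 149 = 7 s.

7 s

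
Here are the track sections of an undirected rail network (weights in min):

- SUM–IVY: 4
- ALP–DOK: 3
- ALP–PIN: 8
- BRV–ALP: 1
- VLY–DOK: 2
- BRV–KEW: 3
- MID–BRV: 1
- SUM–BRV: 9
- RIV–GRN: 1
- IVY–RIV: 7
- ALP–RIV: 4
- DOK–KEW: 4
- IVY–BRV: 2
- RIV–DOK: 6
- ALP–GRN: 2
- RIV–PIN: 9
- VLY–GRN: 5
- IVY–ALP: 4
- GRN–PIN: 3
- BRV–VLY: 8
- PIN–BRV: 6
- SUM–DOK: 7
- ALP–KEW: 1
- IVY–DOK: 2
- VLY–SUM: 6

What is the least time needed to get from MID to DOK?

5 min

Settle nodes by increasing distance from MID:
MID: 0
BRV: 1  (via MID)
ALP: 2  (via BRV)
IVY: 3  (via BRV)
KEW: 3  (via ALP)
GRN: 4  (via ALP)
RIV: 5  (via GRN)
DOK: 5  (via ALP)
Shortest route: MID → BRV → ALP → DOK = 5 min.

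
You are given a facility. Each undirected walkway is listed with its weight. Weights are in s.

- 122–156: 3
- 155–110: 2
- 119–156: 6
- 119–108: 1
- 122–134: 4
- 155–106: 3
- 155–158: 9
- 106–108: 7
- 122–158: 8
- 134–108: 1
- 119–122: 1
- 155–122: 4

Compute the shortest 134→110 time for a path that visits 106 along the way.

Shortest 134→106: 134–108–106 = 8
Best 106 to 110: 106–155–110 costing 5
Total via 106: 8 + 5 = 13 s.

13 s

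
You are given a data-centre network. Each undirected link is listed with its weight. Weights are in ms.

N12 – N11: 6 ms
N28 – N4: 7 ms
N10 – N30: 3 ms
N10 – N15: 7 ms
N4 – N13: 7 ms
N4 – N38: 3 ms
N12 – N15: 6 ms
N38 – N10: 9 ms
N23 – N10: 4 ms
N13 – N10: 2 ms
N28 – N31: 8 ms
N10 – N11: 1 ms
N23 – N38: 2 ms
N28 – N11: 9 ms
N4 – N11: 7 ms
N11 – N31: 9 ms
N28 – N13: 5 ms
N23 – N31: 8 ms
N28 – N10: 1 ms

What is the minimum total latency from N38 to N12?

Shortest distances from N38:
N38: 0
N23: 2  (via N38)
N4: 3  (via N38)
N10: 6  (via N23)
N11: 7  (via N10)
N28: 7  (via N10)
N13: 8  (via N10)
N30: 9  (via N10)
N31: 10  (via N23)
N12: 13  (via N11)
Shortest route: N38 → N23 → N10 → N11 → N12 = 13 ms.

13 ms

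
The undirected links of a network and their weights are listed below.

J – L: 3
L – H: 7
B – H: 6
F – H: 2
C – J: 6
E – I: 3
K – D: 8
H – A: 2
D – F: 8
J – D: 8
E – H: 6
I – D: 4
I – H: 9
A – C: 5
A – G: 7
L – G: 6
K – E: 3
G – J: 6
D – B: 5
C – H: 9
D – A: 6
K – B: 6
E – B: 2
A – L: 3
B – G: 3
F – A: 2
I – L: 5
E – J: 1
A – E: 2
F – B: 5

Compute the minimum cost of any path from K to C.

10

Running Dijkstra from K:
K: 0
E: 3  (via K)
J: 4  (via E)
A: 5  (via E)
B: 5  (via E)
I: 6  (via E)
F: 7  (via A)
H: 7  (via A)
L: 7  (via J)
D: 8  (via K)
G: 8  (via B)
C: 10  (via J)
Shortest route: K → E → J → C = 10.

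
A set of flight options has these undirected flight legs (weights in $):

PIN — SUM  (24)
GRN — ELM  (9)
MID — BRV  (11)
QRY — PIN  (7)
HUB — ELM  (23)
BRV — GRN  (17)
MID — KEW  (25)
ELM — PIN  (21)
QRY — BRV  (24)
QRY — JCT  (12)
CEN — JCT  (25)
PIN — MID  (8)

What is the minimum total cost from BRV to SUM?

$43

Enumerating some paths:
BRV → QRY → PIN → SUM: 24+7+24 = 55
BRV → MID → PIN → SUM: 11+8+24 = 43
BRV → GRN → ELM → PIN → SUM: 17+9+21+24 = 71
The minimum is $43 via BRV → MID → PIN → SUM.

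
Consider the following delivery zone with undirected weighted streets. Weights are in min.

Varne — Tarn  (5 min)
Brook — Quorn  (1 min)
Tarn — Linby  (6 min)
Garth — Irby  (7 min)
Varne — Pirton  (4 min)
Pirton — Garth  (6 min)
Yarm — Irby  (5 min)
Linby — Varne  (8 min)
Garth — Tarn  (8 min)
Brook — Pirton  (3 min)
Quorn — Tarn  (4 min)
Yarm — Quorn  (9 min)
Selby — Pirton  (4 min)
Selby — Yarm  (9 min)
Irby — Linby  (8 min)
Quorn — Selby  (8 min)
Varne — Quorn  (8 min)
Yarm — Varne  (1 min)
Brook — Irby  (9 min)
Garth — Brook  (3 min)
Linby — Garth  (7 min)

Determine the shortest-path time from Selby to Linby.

16 min

Compare a few routes:
Selby–Pirton–Brook–Garth–Linby: 4+3+3+7 = 17
Selby–Yarm–Varne–Linby: 9+1+8 = 18
Selby–Pirton–Varne–Linby: 4+4+8 = 16
Selby–Pirton–Garth–Linby: 4+6+7 = 17
The minimum is 16 min via Selby–Pirton–Varne–Linby.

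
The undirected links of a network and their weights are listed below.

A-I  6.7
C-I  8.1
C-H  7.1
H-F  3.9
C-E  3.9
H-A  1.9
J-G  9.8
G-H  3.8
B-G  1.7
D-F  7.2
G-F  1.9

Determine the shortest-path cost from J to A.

Running Dijkstra from J:
J: 0
G: 9.8  (via J)
B: 11.5  (via G)
F: 11.7  (via G)
H: 13.6  (via G)
A: 15.5  (via H)
Shortest route: J–G–H–A = 15.5.

15.5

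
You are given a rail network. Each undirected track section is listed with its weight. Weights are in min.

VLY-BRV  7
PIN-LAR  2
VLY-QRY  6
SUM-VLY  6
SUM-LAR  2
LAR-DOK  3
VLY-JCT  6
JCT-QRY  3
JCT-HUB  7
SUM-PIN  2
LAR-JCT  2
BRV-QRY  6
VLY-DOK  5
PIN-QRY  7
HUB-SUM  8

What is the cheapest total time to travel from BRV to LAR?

Enumerating some paths:
BRV → QRY → JCT → LAR: 6+3+2 = 11
BRV → VLY → DOK → LAR: 7+5+3 = 15
The minimum is 11 min via BRV → QRY → JCT → LAR.

11 min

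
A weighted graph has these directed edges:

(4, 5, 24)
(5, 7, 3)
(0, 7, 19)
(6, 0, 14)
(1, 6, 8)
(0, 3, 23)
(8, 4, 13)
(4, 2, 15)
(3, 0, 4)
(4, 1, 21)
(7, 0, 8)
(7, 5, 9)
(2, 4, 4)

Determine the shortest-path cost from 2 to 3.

Compare a few routes:
2–4–1–6–0–3: 4+21+8+14+23 = 70
2–4–5–7–0–3: 4+24+3+8+23 = 62
The minimum is 62 via 2–4–5–7–0–3.

62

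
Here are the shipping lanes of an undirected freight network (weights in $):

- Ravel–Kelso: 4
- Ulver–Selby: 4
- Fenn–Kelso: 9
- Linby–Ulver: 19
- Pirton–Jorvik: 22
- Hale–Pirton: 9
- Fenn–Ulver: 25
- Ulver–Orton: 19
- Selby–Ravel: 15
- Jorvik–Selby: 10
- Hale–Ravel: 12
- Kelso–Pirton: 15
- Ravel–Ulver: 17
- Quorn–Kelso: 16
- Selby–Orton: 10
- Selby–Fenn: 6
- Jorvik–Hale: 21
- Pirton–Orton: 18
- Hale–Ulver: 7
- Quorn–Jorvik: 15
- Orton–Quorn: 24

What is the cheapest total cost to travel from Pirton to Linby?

Running Dijkstra from Pirton:
Pirton: 0
Hale: 9  (via Pirton)
Kelso: 15  (via Pirton)
Ulver: 16  (via Hale)
Orton: 18  (via Pirton)
Ravel: 19  (via Kelso)
Selby: 20  (via Ulver)
Jorvik: 22  (via Pirton)
Fenn: 24  (via Kelso)
Quorn: 31  (via Kelso)
Linby: 35  (via Ulver)
Shortest route: Pirton–Hale–Ulver–Linby = $35.

$35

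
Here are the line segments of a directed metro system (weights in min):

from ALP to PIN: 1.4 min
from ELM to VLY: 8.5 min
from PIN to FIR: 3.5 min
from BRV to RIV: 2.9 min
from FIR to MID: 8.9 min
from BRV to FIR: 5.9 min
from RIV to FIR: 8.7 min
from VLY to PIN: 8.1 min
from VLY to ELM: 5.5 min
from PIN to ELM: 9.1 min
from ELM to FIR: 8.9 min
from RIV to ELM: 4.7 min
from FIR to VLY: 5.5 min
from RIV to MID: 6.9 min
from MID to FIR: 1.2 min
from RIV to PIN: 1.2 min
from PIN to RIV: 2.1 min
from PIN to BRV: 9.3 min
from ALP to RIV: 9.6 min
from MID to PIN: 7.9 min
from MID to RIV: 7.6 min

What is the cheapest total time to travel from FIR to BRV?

22.9 min

Enumerating some paths:
FIR - MID - RIV - PIN - BRV: 8.9+7.6+1.2+9.3 = 27
FIR - MID - RIV - ELM - VLY - PIN - BRV: 8.9+7.6+4.7+8.5+8.1+9.3 = 47.1
FIR - MID - PIN - BRV: 8.9+7.9+9.3 = 26.1
FIR - VLY - PIN - BRV: 5.5+8.1+9.3 = 22.9
Cheapest is FIR - VLY - PIN - BRV at 22.9 min.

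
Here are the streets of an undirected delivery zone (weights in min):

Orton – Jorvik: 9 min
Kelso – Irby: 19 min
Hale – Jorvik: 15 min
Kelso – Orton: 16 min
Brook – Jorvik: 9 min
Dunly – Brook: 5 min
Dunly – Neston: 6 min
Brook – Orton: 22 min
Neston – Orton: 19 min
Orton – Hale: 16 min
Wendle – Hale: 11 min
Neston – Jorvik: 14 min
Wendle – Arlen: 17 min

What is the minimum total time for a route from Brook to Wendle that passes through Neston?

Best Brook to Neston: Brook–Dunly–Neston costing 11
Best Neston to Wendle: Neston–Jorvik–Hale–Wendle costing 40
Total via Neston: 11 + 40 = 51 min.

51 min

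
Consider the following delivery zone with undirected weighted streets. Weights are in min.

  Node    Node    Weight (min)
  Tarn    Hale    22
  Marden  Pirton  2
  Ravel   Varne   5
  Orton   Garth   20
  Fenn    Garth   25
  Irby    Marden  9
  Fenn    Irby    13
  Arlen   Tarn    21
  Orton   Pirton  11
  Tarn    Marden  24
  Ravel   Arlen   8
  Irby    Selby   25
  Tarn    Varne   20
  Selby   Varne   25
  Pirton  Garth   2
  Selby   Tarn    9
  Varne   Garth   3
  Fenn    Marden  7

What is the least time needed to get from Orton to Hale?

Candidate routes:
Orton–Pirton–Marden–Tarn–Hale: 11+2+24+22 = 59
Orton–Garth–Varne–Tarn–Hale: 20+3+20+22 = 65
Orton–Pirton–Garth–Varne–Tarn–Hale: 11+2+3+20+22 = 58
The minimum is 58 min via Orton–Pirton–Garth–Varne–Tarn–Hale.

58 min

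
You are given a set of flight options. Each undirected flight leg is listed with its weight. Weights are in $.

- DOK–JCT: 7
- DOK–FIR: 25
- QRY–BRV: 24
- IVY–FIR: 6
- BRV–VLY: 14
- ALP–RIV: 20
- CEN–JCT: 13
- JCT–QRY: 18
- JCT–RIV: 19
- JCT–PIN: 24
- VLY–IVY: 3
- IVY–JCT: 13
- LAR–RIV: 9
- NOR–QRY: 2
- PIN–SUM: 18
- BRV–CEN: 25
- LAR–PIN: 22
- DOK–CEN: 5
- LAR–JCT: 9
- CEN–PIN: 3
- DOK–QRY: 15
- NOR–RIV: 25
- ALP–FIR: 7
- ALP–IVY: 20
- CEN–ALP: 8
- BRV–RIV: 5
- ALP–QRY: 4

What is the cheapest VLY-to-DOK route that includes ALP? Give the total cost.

$29

Shortest VLY→ALP: VLY → IVY → FIR → ALP = 16
Shortest ALP→DOK: ALP → CEN → DOK = 13
Total via ALP: 16 + 13 = $29.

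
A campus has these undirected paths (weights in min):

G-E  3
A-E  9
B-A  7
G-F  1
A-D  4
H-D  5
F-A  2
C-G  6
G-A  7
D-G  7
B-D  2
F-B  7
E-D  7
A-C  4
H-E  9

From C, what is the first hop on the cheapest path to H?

A

Enumerating some paths:
C - G - E - H: 6+3+9 = 18
C - G - F - A - D - H: 6+1+2+4+5 = 18
C - G - D - H: 6+7+5 = 18
C - A - D - H: 4+4+5 = 13
The minimum is 13 min via C - A - D - H.
So from C the first move is to A.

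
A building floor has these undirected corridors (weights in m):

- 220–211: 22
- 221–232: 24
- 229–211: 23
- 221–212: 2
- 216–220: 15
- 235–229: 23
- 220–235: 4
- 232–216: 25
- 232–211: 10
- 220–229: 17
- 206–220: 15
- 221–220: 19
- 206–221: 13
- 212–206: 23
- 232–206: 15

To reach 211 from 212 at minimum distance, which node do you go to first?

221

Enumerating some paths:
212 - 221 - 206 - 232 - 211: 2+13+15+10 = 40
212 - 221 - 232 - 211: 2+24+10 = 36
Cheapest is 212 - 221 - 232 - 211 at 36 m.
So from 212 the first move is to 221.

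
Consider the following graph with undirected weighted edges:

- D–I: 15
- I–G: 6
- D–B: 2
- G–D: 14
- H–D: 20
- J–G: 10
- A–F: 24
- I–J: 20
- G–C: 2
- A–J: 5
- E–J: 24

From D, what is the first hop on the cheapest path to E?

Compare a few routes:
D–G–J–E: 14+10+24 = 48
D–I–G–J–E: 15+6+10+24 = 55
Cheapest is D–G–J–E at 48.
So from D the first move is to G.

G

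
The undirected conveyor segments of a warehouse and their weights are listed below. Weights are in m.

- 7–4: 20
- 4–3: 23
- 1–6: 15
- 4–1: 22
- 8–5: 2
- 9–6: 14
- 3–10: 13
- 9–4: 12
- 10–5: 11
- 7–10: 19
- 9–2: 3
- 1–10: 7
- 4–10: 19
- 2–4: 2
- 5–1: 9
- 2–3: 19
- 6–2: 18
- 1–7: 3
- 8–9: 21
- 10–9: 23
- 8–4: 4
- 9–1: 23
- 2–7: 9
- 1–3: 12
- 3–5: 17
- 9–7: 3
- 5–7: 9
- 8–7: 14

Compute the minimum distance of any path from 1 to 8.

Compare a few routes:
1 - 7 - 5 - 8: 3+9+2 = 14
1 - 7 - 9 - 2 - 4 - 8: 3+3+3+2+4 = 15
1 - 5 - 8: 9+2 = 11
Cheapest is 1 - 5 - 8 at 11 m.

11 m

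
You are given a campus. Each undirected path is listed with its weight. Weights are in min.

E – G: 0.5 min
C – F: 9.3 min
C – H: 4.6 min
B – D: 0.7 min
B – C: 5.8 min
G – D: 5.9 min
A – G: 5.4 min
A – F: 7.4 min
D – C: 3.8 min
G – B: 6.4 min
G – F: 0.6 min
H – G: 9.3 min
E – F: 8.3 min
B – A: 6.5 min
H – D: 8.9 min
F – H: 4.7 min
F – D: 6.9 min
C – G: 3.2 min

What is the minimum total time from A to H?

Running Dijkstra from A:
A: 0
G: 5.4  (via A)
E: 5.9  (via G)
F: 6  (via G)
B: 6.5  (via A)
D: 7.2  (via B)
C: 8.6  (via G)
H: 10.7  (via F)
Shortest route: A → G → F → H = 10.7 min.

10.7 min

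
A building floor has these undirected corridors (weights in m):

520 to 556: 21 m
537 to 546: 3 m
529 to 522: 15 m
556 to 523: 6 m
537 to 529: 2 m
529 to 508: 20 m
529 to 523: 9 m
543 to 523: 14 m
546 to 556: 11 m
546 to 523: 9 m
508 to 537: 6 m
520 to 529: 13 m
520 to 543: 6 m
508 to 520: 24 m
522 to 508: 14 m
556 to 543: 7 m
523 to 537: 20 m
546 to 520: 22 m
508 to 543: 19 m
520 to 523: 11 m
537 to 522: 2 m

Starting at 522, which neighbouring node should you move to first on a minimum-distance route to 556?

Enumerating some paths:
522 - 537 - 529 - 523 - 556: 2+2+9+6 = 19
522 - 537 - 546 - 556: 2+3+11 = 16
Cheapest is 522 - 537 - 546 - 556 at 16 m.
So from 522 the first move is to 537.

537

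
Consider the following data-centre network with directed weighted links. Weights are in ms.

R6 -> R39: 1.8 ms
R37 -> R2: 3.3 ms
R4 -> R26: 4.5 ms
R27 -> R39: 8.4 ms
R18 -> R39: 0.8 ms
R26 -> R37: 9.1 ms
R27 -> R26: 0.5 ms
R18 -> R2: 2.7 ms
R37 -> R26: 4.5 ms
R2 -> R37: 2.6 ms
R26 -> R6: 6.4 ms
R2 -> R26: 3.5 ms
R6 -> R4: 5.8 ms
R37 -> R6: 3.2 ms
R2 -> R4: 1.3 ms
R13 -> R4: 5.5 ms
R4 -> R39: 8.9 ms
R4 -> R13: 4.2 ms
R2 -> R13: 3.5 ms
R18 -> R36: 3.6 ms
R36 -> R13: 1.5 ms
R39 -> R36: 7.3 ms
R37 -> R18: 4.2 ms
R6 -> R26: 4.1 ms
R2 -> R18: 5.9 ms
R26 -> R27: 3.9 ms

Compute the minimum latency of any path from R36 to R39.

Enumerating some paths:
R36–R13–R4–R26–R37–R18–R39: 1.5+5.5+4.5+9.1+4.2+0.8 = 25.6
R36–R13–R4–R39: 1.5+5.5+8.9 = 15.9
R36–R13–R4–R26–R6–R39: 1.5+5.5+4.5+6.4+1.8 = 19.7
R36–R13–R4–R26–R27–R39: 1.5+5.5+4.5+3.9+8.4 = 23.8
Cheapest is R36–R13–R4–R39 at 15.9 ms.

15.9 ms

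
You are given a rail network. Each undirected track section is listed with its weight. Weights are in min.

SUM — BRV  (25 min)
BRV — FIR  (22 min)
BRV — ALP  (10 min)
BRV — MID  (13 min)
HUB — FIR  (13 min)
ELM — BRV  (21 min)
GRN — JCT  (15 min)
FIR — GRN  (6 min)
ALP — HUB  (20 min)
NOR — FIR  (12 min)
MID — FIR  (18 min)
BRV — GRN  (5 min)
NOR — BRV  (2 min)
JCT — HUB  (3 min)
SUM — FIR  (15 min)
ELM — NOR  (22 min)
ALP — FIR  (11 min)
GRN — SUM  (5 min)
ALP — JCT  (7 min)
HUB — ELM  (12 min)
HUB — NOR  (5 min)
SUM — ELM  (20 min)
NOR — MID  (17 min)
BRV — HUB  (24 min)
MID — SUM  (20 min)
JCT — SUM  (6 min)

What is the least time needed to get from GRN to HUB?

12 min

Candidate routes:
GRN–SUM–JCT–HUB: 5+6+3 = 14
GRN–BRV–NOR–HUB: 5+2+5 = 12
GRN–JCT–HUB: 15+3 = 18
The minimum is 12 min via GRN–BRV–NOR–HUB.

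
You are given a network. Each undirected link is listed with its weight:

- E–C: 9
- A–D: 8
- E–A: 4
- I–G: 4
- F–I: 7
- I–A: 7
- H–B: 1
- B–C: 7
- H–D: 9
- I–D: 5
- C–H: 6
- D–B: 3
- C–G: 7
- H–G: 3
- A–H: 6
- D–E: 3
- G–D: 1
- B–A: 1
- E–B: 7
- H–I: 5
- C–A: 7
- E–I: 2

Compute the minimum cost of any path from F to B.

Shortest distances from F:
F: 0
I: 7  (via F)
E: 9  (via I)
G: 11  (via I)
D: 12  (via I)
H: 12  (via I)
A: 13  (via E)
B: 13  (via H)
Shortest route: F → I → H → B = 13.

13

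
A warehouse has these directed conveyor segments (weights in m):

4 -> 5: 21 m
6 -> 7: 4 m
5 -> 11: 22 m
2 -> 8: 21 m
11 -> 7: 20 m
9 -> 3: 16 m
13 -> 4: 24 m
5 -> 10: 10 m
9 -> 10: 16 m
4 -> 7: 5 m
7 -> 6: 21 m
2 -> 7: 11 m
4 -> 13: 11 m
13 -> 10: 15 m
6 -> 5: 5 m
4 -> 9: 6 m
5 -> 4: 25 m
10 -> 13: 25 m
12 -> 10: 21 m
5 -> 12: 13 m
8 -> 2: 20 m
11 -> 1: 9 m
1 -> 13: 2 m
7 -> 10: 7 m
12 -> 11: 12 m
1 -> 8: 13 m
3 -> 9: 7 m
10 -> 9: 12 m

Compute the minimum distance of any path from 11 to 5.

Candidate routes:
11–1–13–4–5: 9+2+24+21 = 56
11–1–13–4–7–6–5: 9+2+24+5+21+5 = 66
11–7–6–5: 20+21+5 = 46
Cheapest is 11–7–6–5 at 46 m.

46 m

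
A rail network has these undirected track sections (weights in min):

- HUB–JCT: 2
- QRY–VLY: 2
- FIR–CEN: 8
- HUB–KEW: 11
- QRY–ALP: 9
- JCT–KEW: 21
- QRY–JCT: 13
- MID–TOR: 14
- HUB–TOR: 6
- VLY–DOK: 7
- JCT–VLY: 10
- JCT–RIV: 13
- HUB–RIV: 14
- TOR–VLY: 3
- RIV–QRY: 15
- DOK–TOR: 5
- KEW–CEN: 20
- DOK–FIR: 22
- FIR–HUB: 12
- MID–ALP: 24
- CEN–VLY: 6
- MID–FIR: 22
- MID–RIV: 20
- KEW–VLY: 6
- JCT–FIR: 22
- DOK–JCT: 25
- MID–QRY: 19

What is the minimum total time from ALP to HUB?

Settle nodes by increasing distance from ALP:
ALP: 0
QRY: 9  (via ALP)
VLY: 11  (via QRY)
TOR: 14  (via VLY)
CEN: 17  (via VLY)
KEW: 17  (via VLY)
DOK: 18  (via VLY)
HUB: 20  (via TOR)
Shortest route: ALP–QRY–VLY–TOR–HUB = 20 min.

20 min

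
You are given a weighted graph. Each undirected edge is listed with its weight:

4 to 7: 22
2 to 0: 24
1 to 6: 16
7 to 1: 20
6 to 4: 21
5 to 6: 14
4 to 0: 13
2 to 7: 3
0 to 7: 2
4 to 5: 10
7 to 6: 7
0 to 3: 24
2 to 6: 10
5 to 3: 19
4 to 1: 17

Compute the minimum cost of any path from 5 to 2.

Enumerating some paths:
5 → 6 → 2: 14+10 = 24
5 → 4 → 0 → 7 → 2: 10+13+2+3 = 28
Cheapest is 5 → 6 → 2 at 24.

24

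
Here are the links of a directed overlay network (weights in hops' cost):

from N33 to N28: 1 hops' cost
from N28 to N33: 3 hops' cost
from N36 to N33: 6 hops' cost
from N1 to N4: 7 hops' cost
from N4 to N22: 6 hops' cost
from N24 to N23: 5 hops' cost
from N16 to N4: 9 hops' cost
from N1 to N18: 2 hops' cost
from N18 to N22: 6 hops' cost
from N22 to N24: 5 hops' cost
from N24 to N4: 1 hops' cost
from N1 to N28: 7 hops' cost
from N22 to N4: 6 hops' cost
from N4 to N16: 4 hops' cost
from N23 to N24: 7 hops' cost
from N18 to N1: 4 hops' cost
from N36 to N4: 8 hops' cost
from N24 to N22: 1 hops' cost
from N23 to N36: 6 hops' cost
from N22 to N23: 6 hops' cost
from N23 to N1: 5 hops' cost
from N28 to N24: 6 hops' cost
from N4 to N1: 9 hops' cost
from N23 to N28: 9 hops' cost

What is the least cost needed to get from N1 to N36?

20 hops' cost

Shortest distances from N1:
N1: 0
N18: 2  (via N1)
N28: 7  (via N1)
N4: 7  (via N1)
N22: 8  (via N18)
N33: 10  (via N28)
N16: 11  (via N4)
N24: 13  (via N28)
N23: 14  (via N22)
N36: 20  (via N23)
Shortest route: N1 → N18 → N22 → N23 → N36 = 20 hops' cost.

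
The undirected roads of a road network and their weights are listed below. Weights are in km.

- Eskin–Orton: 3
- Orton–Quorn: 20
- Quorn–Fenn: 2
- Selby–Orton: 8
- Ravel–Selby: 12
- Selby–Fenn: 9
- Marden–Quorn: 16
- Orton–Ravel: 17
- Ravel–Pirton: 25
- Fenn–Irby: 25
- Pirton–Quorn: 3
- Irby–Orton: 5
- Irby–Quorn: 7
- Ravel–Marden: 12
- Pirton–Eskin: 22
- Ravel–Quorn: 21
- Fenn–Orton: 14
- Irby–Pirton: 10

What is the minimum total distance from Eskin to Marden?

31 km

Compare a few routes:
Eskin - Orton - Fenn - Quorn - Marden: 3+14+2+16 = 35
Eskin - Orton - Irby - Quorn - Marden: 3+5+7+16 = 31
Eskin - Orton - Ravel - Marden: 3+17+12 = 32
Cheapest is Eskin - Orton - Irby - Quorn - Marden at 31 km.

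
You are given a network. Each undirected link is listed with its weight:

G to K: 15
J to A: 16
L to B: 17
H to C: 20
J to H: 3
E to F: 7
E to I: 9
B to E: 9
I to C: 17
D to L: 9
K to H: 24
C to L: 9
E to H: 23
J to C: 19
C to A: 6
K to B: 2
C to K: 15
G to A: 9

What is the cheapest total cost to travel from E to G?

26

Settle nodes by increasing distance from E:
E: 0
F: 7  (via E)
B: 9  (via E)
I: 9  (via E)
K: 11  (via B)
H: 23  (via E)
C: 26  (via I)
G: 26  (via K)
Shortest route: E → B → K → G = 26.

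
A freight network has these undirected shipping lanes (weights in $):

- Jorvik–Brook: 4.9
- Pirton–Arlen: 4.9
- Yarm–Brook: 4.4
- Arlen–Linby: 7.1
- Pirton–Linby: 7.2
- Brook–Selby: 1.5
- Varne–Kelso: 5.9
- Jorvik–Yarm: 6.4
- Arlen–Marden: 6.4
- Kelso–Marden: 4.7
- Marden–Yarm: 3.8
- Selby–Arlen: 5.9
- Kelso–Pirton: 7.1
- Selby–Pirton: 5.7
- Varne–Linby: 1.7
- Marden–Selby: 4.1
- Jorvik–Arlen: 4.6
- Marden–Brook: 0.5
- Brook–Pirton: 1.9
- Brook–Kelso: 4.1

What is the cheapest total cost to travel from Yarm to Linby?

Candidate routes:
Yarm → Marden → Brook → Pirton → Linby: 3.8+0.5+1.9+7.2 = 13.4
Yarm → Brook → Pirton → Linby: 4.4+1.9+7.2 = 13.5
The minimum is $13.4 via Yarm → Marden → Brook → Pirton → Linby.

$13.4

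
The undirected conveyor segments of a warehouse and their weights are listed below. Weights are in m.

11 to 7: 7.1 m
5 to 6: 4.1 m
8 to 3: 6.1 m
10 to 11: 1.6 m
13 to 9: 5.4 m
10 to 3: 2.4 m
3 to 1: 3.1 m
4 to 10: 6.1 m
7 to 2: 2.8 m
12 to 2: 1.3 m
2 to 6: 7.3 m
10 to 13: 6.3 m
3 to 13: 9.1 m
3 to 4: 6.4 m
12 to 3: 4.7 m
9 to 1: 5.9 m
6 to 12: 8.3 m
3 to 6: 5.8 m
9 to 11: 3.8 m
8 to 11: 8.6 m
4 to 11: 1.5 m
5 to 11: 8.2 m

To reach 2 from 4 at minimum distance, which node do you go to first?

Candidate routes:
4 - 11 - 10 - 3 - 12 - 2: 1.5+1.6+2.4+4.7+1.3 = 11.5
4 - 3 - 12 - 2: 6.4+4.7+1.3 = 12.4
4 - 11 - 7 - 2: 1.5+7.1+2.8 = 11.4
Cheapest is 4 - 11 - 7 - 2 at 11.4 m.
So from 4 the first move is to 11.

11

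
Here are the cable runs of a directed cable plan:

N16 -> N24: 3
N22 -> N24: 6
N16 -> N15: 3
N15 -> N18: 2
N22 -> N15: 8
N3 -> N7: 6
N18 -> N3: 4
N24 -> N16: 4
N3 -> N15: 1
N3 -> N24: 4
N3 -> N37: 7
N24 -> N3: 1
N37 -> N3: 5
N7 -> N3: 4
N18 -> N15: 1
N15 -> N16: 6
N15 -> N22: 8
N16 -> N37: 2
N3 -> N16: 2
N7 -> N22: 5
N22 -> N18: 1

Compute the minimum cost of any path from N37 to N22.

Enumerating some paths:
N37 → N3 → N15 → N22: 5+1+8 = 14
N37 → N3 → N7 → N22: 5+6+5 = 16
Cheapest is N37 → N3 → N15 → N22 at 14.

14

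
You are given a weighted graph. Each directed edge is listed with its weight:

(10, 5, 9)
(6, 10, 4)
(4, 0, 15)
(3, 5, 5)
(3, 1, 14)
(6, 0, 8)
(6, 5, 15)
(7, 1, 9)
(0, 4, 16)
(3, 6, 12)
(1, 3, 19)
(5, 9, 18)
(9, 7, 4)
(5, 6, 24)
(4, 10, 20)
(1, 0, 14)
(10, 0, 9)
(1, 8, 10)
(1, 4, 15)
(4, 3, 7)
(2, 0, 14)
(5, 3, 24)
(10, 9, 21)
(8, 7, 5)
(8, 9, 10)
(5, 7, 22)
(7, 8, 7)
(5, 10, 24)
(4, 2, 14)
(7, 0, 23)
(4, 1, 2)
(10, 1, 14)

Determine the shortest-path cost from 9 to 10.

48

Compare a few routes:
9 → 7 → 1 → 3 → 5 → 10: 4+9+19+5+24 = 61
9 → 7 → 1 → 4 → 3 → 6 → 10: 4+9+15+7+12+4 = 51
9 → 7 → 1 → 4 → 10: 4+9+15+20 = 48
The minimum is 48 via 9 → 7 → 1 → 4 → 10.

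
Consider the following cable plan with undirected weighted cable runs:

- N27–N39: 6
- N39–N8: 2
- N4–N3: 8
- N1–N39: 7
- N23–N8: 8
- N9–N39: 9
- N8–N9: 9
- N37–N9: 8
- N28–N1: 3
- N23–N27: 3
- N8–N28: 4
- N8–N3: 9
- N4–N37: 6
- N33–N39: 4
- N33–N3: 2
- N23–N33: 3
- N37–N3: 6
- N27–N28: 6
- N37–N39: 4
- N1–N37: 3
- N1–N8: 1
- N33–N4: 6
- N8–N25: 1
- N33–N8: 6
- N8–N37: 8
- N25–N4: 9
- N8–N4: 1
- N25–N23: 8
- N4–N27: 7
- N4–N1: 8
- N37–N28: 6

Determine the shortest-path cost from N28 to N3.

12

Candidate routes:
N28 - N8 - N3: 4+9 = 13
N28 - N37 - N3: 6+6 = 12
N28 - N8 - N4 - N3: 4+1+8 = 13
Cheapest is N28 - N37 - N3 at 12.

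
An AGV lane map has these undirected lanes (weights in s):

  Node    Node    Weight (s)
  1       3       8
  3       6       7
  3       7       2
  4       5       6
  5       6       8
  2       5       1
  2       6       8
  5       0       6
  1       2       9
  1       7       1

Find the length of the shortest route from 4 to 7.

17 s

Settle nodes by increasing distance from 4:
4: 0
5: 6  (via 4)
2: 7  (via 5)
0: 12  (via 5)
6: 14  (via 5)
1: 16  (via 2)
7: 17  (via 1)
Shortest route: 4 → 5 → 2 → 1 → 7 = 17 s.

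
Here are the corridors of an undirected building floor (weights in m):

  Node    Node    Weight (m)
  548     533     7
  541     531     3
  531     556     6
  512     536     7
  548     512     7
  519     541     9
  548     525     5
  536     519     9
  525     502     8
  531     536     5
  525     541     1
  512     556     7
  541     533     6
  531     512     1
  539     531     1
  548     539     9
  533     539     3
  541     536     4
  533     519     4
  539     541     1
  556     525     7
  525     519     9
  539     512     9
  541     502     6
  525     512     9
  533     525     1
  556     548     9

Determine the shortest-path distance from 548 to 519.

10 m

Shortest distances from 548:
548: 0
525: 5  (via 548)
533: 6  (via 525)
541: 6  (via 525)
512: 7  (via 548)
539: 7  (via 541)
531: 8  (via 512)
556: 9  (via 548)
536: 10  (via 541)
519: 10  (via 533)
Shortest route: 548–525–533–519 = 10 m.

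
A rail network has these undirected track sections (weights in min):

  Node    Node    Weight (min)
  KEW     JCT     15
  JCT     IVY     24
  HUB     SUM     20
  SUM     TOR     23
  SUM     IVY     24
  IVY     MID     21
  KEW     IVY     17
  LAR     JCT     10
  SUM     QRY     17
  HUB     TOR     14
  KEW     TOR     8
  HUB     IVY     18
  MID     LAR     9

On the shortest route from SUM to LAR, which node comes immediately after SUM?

Candidate routes:
SUM–IVY–MID–LAR: 24+21+9 = 54
SUM–TOR–KEW–JCT–LAR: 23+8+15+10 = 56
The minimum is 54 min via SUM–IVY–MID–LAR.
So from SUM the first move is to IVY.

IVY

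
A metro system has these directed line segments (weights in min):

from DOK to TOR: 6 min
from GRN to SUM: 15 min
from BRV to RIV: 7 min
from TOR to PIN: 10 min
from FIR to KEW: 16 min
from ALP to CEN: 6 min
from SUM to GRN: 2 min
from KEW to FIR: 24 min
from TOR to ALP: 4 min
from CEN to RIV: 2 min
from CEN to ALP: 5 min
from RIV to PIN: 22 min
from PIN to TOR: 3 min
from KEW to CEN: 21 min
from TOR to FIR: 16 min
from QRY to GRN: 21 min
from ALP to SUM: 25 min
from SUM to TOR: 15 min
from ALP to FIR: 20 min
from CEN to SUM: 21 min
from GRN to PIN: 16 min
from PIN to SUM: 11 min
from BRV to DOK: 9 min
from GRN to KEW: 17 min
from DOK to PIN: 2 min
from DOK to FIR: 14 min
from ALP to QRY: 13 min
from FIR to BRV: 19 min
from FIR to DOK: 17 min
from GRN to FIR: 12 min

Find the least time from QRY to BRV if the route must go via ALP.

Best QRY to ALP: QRY–GRN–PIN–TOR–ALP costing 44
Best ALP to BRV: ALP–FIR–BRV costing 39
Total via ALP: 44 + 39 = 83 min.

83 min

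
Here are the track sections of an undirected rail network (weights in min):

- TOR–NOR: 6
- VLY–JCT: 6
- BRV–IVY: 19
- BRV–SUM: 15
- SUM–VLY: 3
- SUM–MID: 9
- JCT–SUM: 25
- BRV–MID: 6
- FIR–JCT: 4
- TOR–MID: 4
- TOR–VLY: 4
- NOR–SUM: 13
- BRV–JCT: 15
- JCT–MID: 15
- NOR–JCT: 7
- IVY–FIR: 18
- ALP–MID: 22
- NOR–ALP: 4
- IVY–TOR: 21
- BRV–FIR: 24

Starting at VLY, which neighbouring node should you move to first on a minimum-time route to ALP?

TOR

Candidate routes:
VLY → TOR → NOR → ALP: 4+6+4 = 14
VLY → JCT → NOR → ALP: 6+7+4 = 17
The minimum is 14 min via VLY → TOR → NOR → ALP.
So from VLY the first move is to TOR.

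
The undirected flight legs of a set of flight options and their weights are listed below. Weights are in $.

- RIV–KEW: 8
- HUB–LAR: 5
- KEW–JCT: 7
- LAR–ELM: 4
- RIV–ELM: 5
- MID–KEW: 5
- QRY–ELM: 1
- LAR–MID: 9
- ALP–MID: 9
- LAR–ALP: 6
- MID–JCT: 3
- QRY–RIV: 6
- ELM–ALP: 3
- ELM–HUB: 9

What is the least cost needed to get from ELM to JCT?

Running Dijkstra from ELM:
ELM: 0
QRY: 1  (via ELM)
ALP: 3  (via ELM)
LAR: 4  (via ELM)
RIV: 5  (via ELM)
HUB: 9  (via ELM)
MID: 12  (via ALP)
KEW: 13  (via RIV)
JCT: 15  (via MID)
Shortest route: ELM → ALP → MID → JCT = $15.

$15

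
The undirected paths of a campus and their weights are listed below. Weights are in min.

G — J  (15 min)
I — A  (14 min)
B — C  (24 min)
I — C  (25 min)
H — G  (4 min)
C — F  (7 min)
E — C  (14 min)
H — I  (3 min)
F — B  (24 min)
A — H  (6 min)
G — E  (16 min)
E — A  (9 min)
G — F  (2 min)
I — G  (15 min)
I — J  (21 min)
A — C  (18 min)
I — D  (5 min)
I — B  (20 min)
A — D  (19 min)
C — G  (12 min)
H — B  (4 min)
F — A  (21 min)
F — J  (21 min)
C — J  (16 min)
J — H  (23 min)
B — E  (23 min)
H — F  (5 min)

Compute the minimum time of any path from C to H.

Running Dijkstra from C:
C: 0
F: 7  (via C)
G: 9  (via F)
H: 12  (via F)
Shortest route: C–F–H = 12 min.

12 min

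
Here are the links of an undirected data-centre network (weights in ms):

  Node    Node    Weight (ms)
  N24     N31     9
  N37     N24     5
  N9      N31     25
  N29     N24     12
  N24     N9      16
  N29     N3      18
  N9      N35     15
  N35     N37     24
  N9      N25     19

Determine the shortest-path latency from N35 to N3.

Compare a few routes:
N35 - N9 - N31 - N24 - N29 - N3: 15+25+9+12+18 = 79
N35 - N37 - N24 - N29 - N3: 24+5+12+18 = 59
N35 - N9 - N24 - N29 - N3: 15+16+12+18 = 61
The minimum is 59 ms via N35 - N37 - N24 - N29 - N3.

59 ms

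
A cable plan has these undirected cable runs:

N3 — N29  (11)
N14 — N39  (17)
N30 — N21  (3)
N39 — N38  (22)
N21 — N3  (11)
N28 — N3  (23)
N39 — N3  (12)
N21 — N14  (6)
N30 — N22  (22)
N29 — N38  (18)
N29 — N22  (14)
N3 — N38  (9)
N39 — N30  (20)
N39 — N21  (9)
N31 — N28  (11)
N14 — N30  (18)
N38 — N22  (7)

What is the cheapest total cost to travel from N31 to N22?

Enumerating some paths:
N31 → N28 → N3 → N38 → N22: 11+23+9+7 = 50
N31 → N28 → N3 → N29 → N38 → N22: 11+23+11+18+7 = 70
N31 → N28 → N3 → N29 → N22: 11+23+11+14 = 59
The minimum is 50 via N31 → N28 → N3 → N38 → N22.

50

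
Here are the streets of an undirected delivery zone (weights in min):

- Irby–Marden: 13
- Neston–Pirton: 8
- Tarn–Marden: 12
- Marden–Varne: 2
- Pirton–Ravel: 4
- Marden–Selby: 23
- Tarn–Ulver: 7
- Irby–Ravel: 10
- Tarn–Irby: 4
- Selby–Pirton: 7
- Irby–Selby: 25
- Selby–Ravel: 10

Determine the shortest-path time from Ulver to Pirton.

Compare a few routes:
Ulver–Tarn–Irby–Ravel–Pirton: 7+4+10+4 = 25
Ulver–Tarn–Irby–Ravel–Selby–Pirton: 7+4+10+10+7 = 38
The minimum is 25 min via Ulver–Tarn–Irby–Ravel–Pirton.

25 min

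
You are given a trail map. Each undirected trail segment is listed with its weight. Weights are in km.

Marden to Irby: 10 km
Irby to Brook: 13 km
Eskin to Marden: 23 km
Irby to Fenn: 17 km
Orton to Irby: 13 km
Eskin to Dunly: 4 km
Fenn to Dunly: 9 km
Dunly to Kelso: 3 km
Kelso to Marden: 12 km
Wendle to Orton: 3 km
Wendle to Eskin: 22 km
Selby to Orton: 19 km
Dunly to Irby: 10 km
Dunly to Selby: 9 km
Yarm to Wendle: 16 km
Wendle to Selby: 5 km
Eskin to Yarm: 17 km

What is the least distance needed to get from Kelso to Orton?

20 km

Shortest distances from Kelso:
Kelso: 0
Dunly: 3  (via Kelso)
Eskin: 7  (via Dunly)
Selby: 12  (via Dunly)
Fenn: 12  (via Dunly)
Marden: 12  (via Kelso)
Irby: 13  (via Dunly)
Wendle: 17  (via Selby)
Orton: 20  (via Wendle)
Shortest route: Kelso–Dunly–Selby–Wendle–Orton = 20 km.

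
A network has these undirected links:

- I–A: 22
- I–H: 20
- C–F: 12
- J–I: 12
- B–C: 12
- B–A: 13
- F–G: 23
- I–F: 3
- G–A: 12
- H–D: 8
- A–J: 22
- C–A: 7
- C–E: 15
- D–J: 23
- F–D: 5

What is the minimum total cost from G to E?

Running Dijkstra from G:
G: 0
A: 12  (via G)
C: 19  (via A)
F: 23  (via G)
B: 25  (via A)
I: 26  (via F)
D: 28  (via F)
E: 34  (via C)
Shortest route: G–A–C–E = 34.

34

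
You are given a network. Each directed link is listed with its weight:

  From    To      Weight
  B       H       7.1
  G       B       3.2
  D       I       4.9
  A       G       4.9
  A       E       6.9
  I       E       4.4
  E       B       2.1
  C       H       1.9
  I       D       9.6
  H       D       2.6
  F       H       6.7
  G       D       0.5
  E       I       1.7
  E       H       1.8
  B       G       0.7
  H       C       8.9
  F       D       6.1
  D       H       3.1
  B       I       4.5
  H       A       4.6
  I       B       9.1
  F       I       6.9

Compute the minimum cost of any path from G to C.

Shortest distances from G:
G: 0
D: 0.5  (via G)
B: 3.2  (via G)
H: 3.6  (via D)
I: 5.4  (via D)
A: 8.2  (via H)
E: 9.8  (via I)
C: 12.5  (via H)
Shortest route: G–D–H–C = 12.5.

12.5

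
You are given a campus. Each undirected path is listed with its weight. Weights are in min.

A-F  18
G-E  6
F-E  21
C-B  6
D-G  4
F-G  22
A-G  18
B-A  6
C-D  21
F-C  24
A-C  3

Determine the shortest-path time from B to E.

Running Dijkstra from B:
B: 0
A: 6  (via B)
C: 6  (via B)
F: 24  (via A)
G: 24  (via A)
D: 27  (via C)
E: 30  (via G)
Shortest route: B → A → G → E = 30 min.

30 min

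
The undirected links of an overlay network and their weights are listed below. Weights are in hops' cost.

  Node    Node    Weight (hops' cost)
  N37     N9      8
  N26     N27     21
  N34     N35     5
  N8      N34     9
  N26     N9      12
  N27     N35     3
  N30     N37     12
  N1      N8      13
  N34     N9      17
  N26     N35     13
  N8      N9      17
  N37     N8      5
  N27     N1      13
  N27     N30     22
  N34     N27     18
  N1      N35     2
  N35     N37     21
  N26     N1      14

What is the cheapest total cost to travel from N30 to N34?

Candidate routes:
N30 - N27 - N35 - N34: 22+3+5 = 30
N30 - N37 - N8 - N34: 12+5+9 = 26
The minimum is 26 hops' cost via N30 - N37 - N8 - N34.

26 hops' cost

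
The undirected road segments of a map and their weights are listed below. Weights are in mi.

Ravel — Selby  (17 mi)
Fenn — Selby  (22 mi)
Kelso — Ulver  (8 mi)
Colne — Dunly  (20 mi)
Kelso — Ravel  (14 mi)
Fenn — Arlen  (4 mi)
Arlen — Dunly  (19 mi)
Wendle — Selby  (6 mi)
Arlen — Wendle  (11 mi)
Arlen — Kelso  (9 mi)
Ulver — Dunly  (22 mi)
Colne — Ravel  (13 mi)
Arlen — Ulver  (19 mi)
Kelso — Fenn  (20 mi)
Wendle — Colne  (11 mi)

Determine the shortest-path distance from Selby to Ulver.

34 mi

Candidate routes:
Selby → Wendle → Arlen → Ulver: 6+11+19 = 36
Selby → Wendle → Arlen → Kelso → Ulver: 6+11+9+8 = 34
Cheapest is Selby → Wendle → Arlen → Kelso → Ulver at 34 mi.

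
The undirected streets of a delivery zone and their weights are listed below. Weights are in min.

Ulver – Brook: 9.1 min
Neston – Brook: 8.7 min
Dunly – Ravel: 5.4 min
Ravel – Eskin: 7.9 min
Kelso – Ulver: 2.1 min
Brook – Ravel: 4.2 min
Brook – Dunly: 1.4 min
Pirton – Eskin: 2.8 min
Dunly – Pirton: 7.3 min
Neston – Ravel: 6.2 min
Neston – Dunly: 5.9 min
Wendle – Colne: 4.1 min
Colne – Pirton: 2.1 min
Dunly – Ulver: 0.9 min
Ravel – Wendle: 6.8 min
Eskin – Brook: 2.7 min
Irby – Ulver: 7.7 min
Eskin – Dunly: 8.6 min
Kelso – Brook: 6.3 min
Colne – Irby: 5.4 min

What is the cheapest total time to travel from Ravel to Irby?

Enumerating some paths:
Ravel - Dunly - Ulver - Irby: 5.4+0.9+7.7 = 14
Ravel - Brook - Dunly - Ulver - Irby: 4.2+1.4+0.9+7.7 = 14.2
Ravel - Wendle - Colne - Irby: 6.8+4.1+5.4 = 16.3
The minimum is 14 min via Ravel - Dunly - Ulver - Irby.

14 min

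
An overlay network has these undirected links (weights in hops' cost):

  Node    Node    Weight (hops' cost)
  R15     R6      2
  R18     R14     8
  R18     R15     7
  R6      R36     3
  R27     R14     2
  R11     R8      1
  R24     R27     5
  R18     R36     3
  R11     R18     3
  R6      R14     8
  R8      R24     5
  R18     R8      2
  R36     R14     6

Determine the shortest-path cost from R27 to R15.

12 hops' cost

Candidate routes:
R27 - R14 - R36 - R6 - R15: 2+6+3+2 = 13
R27 - R14 - R6 - R15: 2+8+2 = 12
The minimum is 12 hops' cost via R27 - R14 - R6 - R15.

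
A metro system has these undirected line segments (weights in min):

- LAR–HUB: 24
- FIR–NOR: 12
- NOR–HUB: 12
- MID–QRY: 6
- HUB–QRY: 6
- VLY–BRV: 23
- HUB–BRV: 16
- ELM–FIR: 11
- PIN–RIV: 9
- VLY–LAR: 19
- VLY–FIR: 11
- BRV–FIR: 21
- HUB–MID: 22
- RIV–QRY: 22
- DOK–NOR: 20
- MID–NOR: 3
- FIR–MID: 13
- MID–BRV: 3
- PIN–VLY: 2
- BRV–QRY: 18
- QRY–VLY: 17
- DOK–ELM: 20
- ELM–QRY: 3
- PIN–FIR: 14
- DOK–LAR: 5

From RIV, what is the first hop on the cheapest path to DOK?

PIN

Enumerating some paths:
RIV - QRY - MID - NOR - DOK: 22+6+3+20 = 51
RIV - PIN - VLY - QRY - ELM - DOK: 9+2+17+3+20 = 51
RIV - QRY - ELM - DOK: 22+3+20 = 45
RIV - PIN - VLY - LAR - DOK: 9+2+19+5 = 35
The minimum is 35 min via RIV - PIN - VLY - LAR - DOK.
So from RIV the first move is to PIN.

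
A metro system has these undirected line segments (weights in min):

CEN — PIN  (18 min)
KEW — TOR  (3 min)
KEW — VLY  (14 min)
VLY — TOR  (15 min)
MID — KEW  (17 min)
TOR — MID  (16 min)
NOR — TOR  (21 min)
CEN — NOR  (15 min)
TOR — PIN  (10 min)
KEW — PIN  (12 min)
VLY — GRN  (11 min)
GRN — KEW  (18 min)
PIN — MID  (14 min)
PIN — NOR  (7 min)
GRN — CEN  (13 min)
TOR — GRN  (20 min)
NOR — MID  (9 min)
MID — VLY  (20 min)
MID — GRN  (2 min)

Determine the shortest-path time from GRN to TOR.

18 min

Shortest distances from GRN:
GRN: 0
MID: 2  (via GRN)
NOR: 11  (via MID)
VLY: 11  (via GRN)
CEN: 13  (via GRN)
PIN: 16  (via MID)
KEW: 18  (via GRN)
TOR: 18  (via MID)
Shortest route: GRN–MID–TOR = 18 min.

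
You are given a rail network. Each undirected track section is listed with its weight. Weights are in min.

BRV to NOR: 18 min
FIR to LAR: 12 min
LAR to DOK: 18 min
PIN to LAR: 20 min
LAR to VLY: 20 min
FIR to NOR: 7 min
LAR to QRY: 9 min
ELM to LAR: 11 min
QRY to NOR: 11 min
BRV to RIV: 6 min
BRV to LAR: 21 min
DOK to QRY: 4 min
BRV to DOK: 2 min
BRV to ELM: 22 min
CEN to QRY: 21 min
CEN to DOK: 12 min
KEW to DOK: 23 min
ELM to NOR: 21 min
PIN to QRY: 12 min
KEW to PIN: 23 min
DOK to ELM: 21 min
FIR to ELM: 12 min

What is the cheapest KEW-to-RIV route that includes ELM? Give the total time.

Best KEW to ELM: KEW–DOK–ELM costing 44
Best ELM to RIV: ELM–BRV–RIV costing 28
Total via ELM: 44 + 28 = 72 min.

72 min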